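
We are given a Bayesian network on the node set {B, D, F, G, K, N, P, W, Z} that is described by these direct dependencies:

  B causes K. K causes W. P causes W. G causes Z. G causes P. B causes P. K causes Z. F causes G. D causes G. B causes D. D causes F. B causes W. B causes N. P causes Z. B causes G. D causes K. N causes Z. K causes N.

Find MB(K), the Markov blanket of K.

The Markov blanket of a node is its parents, its children, and the other parents of its children.
Parents of K: B, D.
K has children N, W, Z.
Parents of each child, excluding K:
  N: B
  W: B, P
  Z: G, N, P
MB(K) = {B, D, G, N, P, W, Z}.

{B, D, G, N, P, W, Z}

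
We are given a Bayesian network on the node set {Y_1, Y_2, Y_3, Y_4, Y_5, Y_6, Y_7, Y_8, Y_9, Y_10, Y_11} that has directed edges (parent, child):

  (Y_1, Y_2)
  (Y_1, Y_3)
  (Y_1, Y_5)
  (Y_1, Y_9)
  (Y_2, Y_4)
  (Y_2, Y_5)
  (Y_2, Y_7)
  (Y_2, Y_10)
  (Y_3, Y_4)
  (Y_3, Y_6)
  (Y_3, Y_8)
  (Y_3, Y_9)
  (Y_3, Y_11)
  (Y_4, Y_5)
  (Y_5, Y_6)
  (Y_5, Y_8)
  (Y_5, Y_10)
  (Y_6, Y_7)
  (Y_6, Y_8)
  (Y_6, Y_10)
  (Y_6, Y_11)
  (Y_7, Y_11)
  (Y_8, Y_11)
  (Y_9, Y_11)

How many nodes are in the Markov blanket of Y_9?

Y_9 has parents Y_1, Y_3.
Y_9's children: Y_11.
Parents of each child, excluding Y_9:
  Y_11: Y_3, Y_6, Y_7, Y_8
MB(Y_9) = {Y_1, Y_3, Y_6, Y_7, Y_8, Y_11}, which has 6 nodes.

6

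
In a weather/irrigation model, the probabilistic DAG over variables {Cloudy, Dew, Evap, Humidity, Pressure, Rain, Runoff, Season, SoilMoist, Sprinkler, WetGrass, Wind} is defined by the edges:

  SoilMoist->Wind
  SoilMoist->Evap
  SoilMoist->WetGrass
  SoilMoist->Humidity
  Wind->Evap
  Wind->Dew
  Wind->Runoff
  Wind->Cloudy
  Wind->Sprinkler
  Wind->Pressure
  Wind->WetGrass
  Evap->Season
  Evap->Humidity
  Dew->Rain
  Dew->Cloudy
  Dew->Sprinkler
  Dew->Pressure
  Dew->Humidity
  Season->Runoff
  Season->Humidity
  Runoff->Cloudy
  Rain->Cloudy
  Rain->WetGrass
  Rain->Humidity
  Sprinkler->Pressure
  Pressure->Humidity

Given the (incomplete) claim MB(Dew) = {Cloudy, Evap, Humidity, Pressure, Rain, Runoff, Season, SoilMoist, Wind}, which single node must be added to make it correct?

Sprinkler

A node's Markov blanket = Pa ∪ Ch ∪ (parents of Ch other than the node itself).
Ch(Dew) = {Cloudy, Humidity, Pressure, Rain, Sprinkler}.
Dew's parents: Wind.
Co-parents of Dew (other parents of its children):
  Rain: —
  Cloudy: Rain, Runoff, Wind
  Sprinkler: Wind
  Pressure: Sprinkler, Wind
  Humidity: Evap, Pressure, Rain, Season, SoilMoist
MB(Dew) = {Cloudy, Evap, Humidity, Pressure, Rain, Runoff, Season, SoilMoist, Sprinkler, Wind}.
Comparing with the claimed set, Sprinkler is missing.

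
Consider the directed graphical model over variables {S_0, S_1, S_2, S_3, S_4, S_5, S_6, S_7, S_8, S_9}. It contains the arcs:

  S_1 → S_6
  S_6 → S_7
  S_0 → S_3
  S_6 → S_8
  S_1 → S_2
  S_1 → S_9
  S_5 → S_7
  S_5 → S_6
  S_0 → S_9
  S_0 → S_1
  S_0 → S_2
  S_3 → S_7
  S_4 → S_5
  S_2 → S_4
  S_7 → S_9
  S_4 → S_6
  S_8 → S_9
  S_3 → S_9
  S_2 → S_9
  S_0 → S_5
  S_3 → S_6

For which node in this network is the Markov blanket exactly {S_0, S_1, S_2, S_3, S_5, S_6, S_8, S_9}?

S_7

The target node must have every member of {S_0, S_1, S_2, S_3, S_5, S_6, S_8, S_9} as a parent, child, or co-parent, and no others.
Parents of S_7: S_3, S_5, S_6; children: S_9; co-parents: S_0, S_1, S_2, S_3, S_8.
These exactly cover the given set, so the node is S_7.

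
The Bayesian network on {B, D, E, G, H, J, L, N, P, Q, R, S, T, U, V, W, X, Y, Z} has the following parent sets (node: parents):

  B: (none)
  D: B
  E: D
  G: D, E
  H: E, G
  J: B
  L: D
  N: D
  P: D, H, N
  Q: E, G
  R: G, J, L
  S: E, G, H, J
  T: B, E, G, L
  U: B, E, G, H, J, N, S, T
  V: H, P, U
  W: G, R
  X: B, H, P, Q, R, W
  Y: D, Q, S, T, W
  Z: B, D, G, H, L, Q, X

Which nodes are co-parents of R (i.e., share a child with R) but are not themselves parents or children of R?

Children of R: W, X.
  W's other parent is G.
  X also has parents B, H, P, Q, W.
Excluding nodes already adjacent to R (G, J, L, W, X), the co-parent-only contribution is {B, H, P, Q}.

{B, H, P, Q}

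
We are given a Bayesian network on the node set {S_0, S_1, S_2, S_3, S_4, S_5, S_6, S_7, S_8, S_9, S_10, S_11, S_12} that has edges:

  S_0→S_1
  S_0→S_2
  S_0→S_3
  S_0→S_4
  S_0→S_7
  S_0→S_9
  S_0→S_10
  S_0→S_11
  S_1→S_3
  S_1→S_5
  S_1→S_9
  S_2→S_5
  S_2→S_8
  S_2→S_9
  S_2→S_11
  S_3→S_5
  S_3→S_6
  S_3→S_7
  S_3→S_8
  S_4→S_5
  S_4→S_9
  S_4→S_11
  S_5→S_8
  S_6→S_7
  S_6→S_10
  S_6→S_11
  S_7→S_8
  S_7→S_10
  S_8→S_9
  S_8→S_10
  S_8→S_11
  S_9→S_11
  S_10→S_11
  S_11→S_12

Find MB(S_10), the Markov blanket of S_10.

Pa(S_10) = {S_0, S_6, S_7, S_8}.
S_10 has child S_11.
Co-parents of S_10 (other parents of its children):
  S_11 also has parents S_0, S_2, S_4, S_6, S_8, S_9.
Taking the union gives {S_0, S_2, S_4, S_6, S_7, S_8, S_9, S_11}.

{S_0, S_2, S_4, S_6, S_7, S_8, S_9, S_11}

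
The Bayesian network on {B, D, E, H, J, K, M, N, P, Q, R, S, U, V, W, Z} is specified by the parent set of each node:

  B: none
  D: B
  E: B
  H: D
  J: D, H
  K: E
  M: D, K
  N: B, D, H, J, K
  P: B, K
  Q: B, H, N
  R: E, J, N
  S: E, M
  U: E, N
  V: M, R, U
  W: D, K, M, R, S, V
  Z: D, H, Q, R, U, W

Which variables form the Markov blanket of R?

{D, E, H, J, K, M, N, Q, S, U, V, W, Z}

R has children V, W, Z.
R has parents E, J, N.
Other parents of R's children:
  V: M, U
  W: D, K, M, S, V
  Z: D, H, Q, U, W
Union: {E, J, N} ∪ {V, W, Z} ∪ {D, H, K, M, Q, S, U, V, W} = {D, E, H, J, K, M, N, Q, S, U, V, W, Z}.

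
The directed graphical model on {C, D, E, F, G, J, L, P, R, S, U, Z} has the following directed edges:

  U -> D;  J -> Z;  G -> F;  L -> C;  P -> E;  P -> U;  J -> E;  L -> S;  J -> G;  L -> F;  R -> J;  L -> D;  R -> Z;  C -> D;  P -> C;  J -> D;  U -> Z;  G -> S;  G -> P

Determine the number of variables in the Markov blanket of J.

9

By definition, MB(J) is built from J's parents, J's children, and the co-parents of J.
Pa(J) = {R}.
Children of J: D, E, G, Z.
Co-parents of J (other parents of its children):
  G has no other parent.
  E's other parent is P.
  Z also has parents R, U.
  D also has parents C, L, U.
MB(J) = {C, D, E, G, L, P, R, U, Z}, which has 9 nodes.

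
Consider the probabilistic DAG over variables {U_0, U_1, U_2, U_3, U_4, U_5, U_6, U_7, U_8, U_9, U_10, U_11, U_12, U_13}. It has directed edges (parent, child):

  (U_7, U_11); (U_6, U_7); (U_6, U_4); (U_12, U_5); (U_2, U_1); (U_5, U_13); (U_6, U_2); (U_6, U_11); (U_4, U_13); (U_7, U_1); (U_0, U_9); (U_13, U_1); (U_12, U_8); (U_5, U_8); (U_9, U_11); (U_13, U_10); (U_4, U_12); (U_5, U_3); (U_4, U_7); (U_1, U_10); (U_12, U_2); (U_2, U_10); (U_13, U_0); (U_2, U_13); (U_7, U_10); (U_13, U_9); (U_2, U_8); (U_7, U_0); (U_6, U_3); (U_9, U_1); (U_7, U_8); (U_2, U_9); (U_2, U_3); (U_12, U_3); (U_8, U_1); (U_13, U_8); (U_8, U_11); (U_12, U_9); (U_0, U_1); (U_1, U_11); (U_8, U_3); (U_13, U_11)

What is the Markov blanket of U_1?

{U_0, U_2, U_6, U_7, U_8, U_9, U_10, U_11, U_13}

A node's Markov blanket = Pa ∪ Ch ∪ (parents of Ch other than the node itself).
Pa(U_1) = {U_0, U_2, U_7, U_8, U_9, U_13}.
Ch(U_1) = {U_10, U_11}.
Parents of each child, excluding U_1:
  U_10's other parents are U_2, U_7, U_13.
  U_11's other parents are U_6, U_7, U_8, U_9, U_13.
Taking the union gives {U_0, U_2, U_6, U_7, U_8, U_9, U_10, U_11, U_13}.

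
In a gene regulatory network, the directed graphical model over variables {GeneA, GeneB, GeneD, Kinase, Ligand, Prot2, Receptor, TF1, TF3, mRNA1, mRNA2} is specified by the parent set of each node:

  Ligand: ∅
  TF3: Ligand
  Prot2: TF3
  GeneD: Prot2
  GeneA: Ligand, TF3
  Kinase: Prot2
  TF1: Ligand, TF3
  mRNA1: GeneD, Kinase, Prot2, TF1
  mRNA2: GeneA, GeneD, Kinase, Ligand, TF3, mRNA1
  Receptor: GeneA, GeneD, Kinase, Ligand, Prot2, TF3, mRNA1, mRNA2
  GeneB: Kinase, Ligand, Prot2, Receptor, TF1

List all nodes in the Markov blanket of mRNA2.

{GeneA, GeneD, Kinase, Ligand, Prot2, Receptor, TF3, mRNA1}

Ch(mRNA2) = {Receptor}.
mRNA2's parents: GeneA, GeneD, Kinase, Ligand, TF3, mRNA1.
For each child, the remaining parents (spouses of mRNA2):
  Receptor's other parents are GeneA, GeneD, Kinase, Ligand, Prot2, TF3, mRNA1.
MB(mRNA2) = {GeneA, GeneD, Kinase, Ligand, Prot2, Receptor, TF3, mRNA1}.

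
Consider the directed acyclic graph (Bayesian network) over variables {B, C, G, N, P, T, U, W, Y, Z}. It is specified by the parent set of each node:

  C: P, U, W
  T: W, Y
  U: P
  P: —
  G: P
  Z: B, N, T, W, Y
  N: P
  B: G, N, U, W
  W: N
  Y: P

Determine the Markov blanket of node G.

G has child B.
Pa(G) = {P}.
Other parents of G's children:
  B's other parents are N, U, W.
Taking the union gives {B, N, P, U, W}.

{B, N, P, U, W}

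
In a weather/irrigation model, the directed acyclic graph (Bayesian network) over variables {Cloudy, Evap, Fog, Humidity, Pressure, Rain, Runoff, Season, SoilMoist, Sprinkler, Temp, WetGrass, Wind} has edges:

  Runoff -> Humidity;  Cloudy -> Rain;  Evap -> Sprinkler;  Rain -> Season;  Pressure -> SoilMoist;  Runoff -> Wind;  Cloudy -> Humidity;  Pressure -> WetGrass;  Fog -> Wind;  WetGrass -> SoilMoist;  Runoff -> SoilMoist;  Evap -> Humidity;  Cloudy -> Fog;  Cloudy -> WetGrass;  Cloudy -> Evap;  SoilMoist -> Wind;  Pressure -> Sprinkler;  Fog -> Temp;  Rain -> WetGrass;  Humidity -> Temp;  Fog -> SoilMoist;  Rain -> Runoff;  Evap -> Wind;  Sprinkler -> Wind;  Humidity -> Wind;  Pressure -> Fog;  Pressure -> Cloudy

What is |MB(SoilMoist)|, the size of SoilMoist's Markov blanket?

8

Recall MB(v) = parents ∪ children ∪ spouses, where spouses are the other parents of v's children.
Parents of SoilMoist: Fog, Pressure, Runoff, WetGrass.
Ch(SoilMoist) = {Wind}.
For each child, the remaining parents (spouses of SoilMoist):
  Wind's other parents are Evap, Fog, Humidity, Runoff, Sprinkler.
MB(SoilMoist) = {Evap, Fog, Humidity, Pressure, Runoff, Sprinkler, WetGrass, Wind}, which has 8 nodes.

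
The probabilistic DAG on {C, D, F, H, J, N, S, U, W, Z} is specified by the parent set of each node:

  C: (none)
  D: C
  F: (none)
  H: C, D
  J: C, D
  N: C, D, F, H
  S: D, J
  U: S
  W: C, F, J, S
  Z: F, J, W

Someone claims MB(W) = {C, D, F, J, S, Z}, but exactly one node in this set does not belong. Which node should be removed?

D

A node's Markov blanket = Pa ∪ Ch ∪ (parents of Ch other than the node itself).
W's children: Z.
Parents of W: C, F, J, S.
Parents of each child, excluding W:
  Z also has parents F, J.
MB(W) = {C, F, J, S, Z}.
D is neither a parent, child, nor co-parent of W, so it does not belong.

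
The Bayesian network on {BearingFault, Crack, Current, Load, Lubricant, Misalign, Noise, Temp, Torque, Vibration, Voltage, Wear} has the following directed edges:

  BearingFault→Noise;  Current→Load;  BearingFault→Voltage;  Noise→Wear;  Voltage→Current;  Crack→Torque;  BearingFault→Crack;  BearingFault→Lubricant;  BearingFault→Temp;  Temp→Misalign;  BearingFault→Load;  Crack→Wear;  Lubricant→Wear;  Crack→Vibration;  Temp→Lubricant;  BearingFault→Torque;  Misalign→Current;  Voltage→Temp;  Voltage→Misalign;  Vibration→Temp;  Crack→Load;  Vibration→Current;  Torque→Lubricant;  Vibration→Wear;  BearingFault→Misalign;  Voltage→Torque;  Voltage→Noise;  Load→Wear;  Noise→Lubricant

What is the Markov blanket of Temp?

A node's Markov blanket = Pa ∪ Ch ∪ (parents of Ch other than the node itself).
Ch(Temp) = {Lubricant, Misalign}.
Parents of Temp: BearingFault, Vibration, Voltage.
For each child, the remaining parents (spouses of Temp):
  Misalign also has parents BearingFault, Voltage.
  Lubricant's other parents are BearingFault, Noise, Torque.
MB(Temp) = {BearingFault, Lubricant, Misalign, Noise, Torque, Vibration, Voltage}.

{BearingFault, Lubricant, Misalign, Noise, Torque, Vibration, Voltage}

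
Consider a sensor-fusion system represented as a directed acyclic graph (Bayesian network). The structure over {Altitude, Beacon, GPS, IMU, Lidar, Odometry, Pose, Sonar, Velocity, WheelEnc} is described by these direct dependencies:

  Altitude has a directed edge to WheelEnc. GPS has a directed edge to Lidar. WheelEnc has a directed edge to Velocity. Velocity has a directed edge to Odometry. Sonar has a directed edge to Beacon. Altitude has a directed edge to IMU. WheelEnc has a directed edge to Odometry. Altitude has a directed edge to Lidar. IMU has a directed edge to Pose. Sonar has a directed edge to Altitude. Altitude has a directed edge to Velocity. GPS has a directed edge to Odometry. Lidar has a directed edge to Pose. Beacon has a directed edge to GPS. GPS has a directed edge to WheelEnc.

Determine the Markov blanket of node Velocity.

A node's Markov blanket = Pa ∪ Ch ∪ (parents of Ch other than the node itself).
Velocity has child Odometry.
Parents of Velocity: Altitude, WheelEnc.
For each child, the remaining parents (spouses of Velocity):
  Odometry also has parents GPS, WheelEnc.
So the Markov blanket of Velocity is {Altitude, GPS, Odometry, WheelEnc}.

{Altitude, GPS, Odometry, WheelEnc}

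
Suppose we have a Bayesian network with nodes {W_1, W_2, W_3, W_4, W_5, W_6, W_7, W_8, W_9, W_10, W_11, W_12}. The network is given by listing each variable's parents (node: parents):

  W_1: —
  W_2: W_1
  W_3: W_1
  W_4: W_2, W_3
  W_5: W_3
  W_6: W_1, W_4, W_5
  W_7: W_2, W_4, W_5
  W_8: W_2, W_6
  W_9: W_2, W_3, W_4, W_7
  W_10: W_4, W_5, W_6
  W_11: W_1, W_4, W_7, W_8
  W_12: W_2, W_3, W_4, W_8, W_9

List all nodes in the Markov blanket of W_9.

W_9 has child W_12.
W_9's parents: W_2, W_3, W_4, W_7.
Parents of each child, excluding W_9:
  W_12: W_2, W_3, W_4, W_8
Union: {W_2, W_3, W_4, W_7} ∪ {W_12} ∪ {W_2, W_3, W_4, W_8} = {W_2, W_3, W_4, W_7, W_8, W_12}.

{W_2, W_3, W_4, W_7, W_8, W_12}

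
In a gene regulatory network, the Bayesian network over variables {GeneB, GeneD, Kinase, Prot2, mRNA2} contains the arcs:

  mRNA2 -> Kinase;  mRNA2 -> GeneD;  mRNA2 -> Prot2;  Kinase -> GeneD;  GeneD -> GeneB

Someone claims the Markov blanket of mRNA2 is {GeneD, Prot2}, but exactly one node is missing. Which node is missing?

Kinase

Pa(mRNA2) = {}.
mRNA2's children: GeneD, Kinase, Prot2.
Parents of each child, excluding mRNA2:
  Kinase: no additional parents.
  GeneD also has parent Kinase.
  Prot2: no additional parents.
MB(mRNA2) = {GeneD, Kinase, Prot2}.
Comparing with the claimed set, Kinase is missing.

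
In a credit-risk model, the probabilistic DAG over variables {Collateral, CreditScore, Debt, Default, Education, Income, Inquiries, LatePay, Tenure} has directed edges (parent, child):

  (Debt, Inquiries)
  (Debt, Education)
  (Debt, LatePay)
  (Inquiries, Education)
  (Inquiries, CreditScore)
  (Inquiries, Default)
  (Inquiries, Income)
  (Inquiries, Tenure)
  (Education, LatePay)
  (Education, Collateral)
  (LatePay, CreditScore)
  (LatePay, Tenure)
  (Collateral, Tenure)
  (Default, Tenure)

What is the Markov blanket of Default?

{Collateral, Inquiries, LatePay, Tenure}

The Markov blanket of a node is its parents, its children, and the other parents of its children.
Default's parents: Inquiries.
Default has child Tenure.
Parents of each child, excluding Default:
  Tenure: Collateral, Inquiries, LatePay
Union: {Inquiries} ∪ {Tenure} ∪ {Collateral, Inquiries, LatePay} = {Collateral, Inquiries, LatePay, Tenure}.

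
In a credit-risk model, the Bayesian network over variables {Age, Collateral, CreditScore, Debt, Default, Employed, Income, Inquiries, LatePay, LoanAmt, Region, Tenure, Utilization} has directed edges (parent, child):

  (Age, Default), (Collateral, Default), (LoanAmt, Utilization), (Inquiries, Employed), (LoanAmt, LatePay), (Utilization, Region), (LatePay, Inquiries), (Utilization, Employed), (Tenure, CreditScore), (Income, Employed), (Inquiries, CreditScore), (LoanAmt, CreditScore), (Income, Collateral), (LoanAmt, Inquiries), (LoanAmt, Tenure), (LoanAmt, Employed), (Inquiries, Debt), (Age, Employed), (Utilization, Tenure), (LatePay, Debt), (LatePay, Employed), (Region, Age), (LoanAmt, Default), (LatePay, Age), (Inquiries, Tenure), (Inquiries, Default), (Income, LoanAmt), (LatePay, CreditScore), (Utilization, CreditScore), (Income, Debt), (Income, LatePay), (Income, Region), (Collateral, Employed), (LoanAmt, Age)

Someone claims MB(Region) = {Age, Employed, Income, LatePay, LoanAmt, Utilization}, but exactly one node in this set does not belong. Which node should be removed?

Pa(Region) = {Income, Utilization}.
Ch(Region) = {Age}.
For each child, the remaining parents (spouses of Region):
  parents(Age) \ {Region} = {LatePay, LoanAmt}.
MB(Region) = {Age, Income, LatePay, LoanAmt, Utilization}.
Employed is neither a parent, child, nor co-parent of Region, so it does not belong.

Employed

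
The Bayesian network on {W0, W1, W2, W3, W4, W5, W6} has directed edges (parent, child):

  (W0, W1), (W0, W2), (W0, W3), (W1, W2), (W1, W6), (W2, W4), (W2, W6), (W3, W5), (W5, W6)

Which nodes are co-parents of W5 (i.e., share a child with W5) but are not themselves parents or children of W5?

Children of W5: W6.
  W6's other parents are W1, W2.
Excluding nodes already adjacent to W5 (W3, W6), the co-parent-only contribution is {W1, W2}.

{W1, W2}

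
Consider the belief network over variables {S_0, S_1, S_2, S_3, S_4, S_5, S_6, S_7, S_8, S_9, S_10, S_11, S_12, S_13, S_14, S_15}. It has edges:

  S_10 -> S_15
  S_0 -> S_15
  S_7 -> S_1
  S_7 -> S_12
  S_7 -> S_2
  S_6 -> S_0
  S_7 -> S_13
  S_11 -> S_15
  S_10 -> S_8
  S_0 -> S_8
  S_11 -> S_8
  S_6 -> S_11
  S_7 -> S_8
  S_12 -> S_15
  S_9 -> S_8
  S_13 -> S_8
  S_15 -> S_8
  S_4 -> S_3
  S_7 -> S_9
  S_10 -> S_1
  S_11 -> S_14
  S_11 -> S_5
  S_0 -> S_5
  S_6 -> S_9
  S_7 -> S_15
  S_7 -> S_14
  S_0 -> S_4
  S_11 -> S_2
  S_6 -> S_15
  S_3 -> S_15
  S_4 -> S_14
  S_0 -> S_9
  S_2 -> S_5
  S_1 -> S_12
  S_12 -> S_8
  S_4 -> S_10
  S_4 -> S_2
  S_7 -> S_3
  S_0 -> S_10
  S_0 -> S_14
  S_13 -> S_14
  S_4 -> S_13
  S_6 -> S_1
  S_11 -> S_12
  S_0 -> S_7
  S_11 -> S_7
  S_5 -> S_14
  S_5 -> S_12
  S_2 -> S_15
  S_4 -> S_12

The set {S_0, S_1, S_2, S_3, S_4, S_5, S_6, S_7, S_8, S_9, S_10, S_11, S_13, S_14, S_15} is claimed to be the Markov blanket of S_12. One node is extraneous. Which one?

S_12's parents: S_1, S_4, S_5, S_7, S_11.
S_12 has children S_8, S_15.
Parents of each child, excluding S_12:
  S_15: S_0, S_2, S_3, S_6, S_7, S_10, S_11
  S_8: S_0, S_7, S_9, S_10, S_11, S_13, S_15
MB(S_12) = {S_0, S_1, S_2, S_3, S_4, S_5, S_6, S_7, S_8, S_9, S_10, S_11, S_13, S_15}.
S_14 is neither a parent, child, nor co-parent of S_12, so it does not belong.

S_14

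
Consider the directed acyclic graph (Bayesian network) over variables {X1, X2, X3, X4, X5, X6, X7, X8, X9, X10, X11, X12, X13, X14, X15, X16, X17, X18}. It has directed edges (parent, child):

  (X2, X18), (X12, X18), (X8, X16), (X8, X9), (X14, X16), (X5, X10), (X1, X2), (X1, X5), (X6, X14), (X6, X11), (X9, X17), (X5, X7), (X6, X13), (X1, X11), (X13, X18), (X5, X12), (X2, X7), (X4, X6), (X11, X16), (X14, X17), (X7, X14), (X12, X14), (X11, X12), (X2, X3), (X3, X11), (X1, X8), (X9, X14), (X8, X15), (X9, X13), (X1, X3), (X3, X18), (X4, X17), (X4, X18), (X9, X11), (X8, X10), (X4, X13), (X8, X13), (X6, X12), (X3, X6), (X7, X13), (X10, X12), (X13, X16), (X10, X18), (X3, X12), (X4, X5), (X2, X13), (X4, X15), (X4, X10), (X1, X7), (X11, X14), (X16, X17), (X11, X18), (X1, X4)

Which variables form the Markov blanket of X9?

{X1, X2, X3, X4, X6, X7, X8, X11, X12, X13, X14, X16, X17}

Parents of X9: X8.
Children of X9: X11, X13, X14, X17.
For each child, the remaining parents (spouses of X9):
  X11 also has parents X1, X3, X6.
  parents(X13) \ {X9} = {X2, X4, X6, X7, X8}.
  X14 also has parents X6, X7, X11, X12.
  parents(X17) \ {X9} = {X4, X14, X16}.
MB(X9) = {X1, X2, X3, X4, X6, X7, X8, X11, X12, X13, X14, X16, X17}.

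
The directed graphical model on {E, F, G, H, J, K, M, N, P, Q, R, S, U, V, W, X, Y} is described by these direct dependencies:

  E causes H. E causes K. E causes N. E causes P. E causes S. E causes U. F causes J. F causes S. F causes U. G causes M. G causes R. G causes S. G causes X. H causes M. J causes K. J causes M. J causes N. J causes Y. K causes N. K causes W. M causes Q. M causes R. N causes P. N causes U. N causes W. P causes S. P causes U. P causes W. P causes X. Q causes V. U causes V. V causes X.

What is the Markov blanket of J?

The Markov blanket of a node is its parents, its children, and the other parents of its children.
Children of J: K, M, N, Y.
J's parents: F.
Other parents of J's children:
  parents(K) \ {J} = {E}.
  M's other parents are G, H.
  N's other parents are E, K.
  Y has no other parent.
So the Markov blanket of J is {E, F, G, H, K, M, N, Y}.

{E, F, G, H, K, M, N, Y}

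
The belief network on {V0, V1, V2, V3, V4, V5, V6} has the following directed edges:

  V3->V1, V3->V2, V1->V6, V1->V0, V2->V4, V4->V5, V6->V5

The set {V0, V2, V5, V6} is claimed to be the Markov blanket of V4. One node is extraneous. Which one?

Parents of V4: V2.
Ch(V4) = {V5}.
Other parents of V4's children:
  V5: V6
MB(V4) = {V2, V5, V6}.
V0 is neither a parent, child, nor co-parent of V4, so it does not belong.

V0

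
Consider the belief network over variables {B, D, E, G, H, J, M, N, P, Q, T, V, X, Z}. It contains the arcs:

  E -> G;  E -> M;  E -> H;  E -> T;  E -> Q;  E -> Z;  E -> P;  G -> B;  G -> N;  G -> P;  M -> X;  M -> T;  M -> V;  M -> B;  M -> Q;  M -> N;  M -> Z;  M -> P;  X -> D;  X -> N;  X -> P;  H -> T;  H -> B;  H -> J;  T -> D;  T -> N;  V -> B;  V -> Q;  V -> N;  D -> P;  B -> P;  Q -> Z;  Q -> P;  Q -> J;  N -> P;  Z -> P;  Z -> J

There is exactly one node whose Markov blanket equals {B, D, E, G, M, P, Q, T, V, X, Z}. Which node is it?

N

The target node must have every member of {B, D, E, G, M, P, Q, T, V, X, Z} as a parent, child, or co-parent, and no others.
Parents of N: G, M, T, V, X; children: P; co-parents: B, D, E, G, M, Q, X, Z.
These exactly cover the given set, so the node is N.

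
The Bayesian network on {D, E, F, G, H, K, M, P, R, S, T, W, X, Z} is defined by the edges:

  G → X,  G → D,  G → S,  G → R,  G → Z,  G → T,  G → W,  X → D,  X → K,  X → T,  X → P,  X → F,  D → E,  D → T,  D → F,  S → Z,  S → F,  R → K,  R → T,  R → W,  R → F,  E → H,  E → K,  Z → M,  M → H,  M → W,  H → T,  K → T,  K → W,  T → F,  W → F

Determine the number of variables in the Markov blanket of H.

By definition, MB(H) is built from H's parents, H's children, and the co-parents of H.
H's children: T.
Parents of H: E, M.
Co-parents of H (other parents of its children):
  T: D, G, K, R, X
MB(H) = {D, E, G, K, M, R, T, X}, which has 8 nodes.

8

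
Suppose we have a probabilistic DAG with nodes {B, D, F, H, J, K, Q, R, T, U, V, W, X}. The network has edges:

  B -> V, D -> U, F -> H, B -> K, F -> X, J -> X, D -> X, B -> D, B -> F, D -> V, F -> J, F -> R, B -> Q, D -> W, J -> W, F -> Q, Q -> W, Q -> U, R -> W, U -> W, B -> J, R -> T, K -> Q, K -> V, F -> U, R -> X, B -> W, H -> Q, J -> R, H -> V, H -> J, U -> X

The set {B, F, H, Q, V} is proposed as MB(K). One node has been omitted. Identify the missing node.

D

A node's Markov blanket = Pa ∪ Ch ∪ (parents of Ch other than the node itself).
K's children: Q, V.
K has parent B.
Co-parents of K (other parents of its children):
  Q: B, F, H
  V: B, D, H
MB(K) = {B, D, F, H, Q, V}.
Comparing with the claimed set, D is missing.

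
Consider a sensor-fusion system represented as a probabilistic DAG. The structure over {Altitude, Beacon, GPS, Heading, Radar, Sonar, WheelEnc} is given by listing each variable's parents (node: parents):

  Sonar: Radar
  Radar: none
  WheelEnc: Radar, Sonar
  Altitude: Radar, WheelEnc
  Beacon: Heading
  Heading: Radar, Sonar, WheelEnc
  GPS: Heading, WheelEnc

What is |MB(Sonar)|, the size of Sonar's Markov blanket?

Sonar's parents: Radar.
Children of Sonar: Heading, WheelEnc.
For each child, the remaining parents (spouses of Sonar):
  WheelEnc also has parent Radar.
  parents(Heading) \ {Sonar} = {Radar, WheelEnc}.
MB(Sonar) = {Heading, Radar, WheelEnc}, which has 3 nodes.

3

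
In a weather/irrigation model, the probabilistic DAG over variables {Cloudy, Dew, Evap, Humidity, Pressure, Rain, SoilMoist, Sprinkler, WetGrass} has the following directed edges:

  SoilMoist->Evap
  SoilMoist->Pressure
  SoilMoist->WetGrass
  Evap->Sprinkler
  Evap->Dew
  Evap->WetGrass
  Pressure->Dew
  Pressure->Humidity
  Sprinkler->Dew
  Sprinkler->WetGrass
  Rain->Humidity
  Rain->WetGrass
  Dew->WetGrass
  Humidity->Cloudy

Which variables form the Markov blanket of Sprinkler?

Sprinkler has children Dew, WetGrass.
Sprinkler's parents: Evap.
For each child, the remaining parents (spouses of Sprinkler):
  Dew: Evap, Pressure
  WetGrass: Dew, Evap, Rain, SoilMoist
Union: {Evap} ∪ {Dew, WetGrass} ∪ {Dew, Evap, Pressure, Rain, SoilMoist} = {Dew, Evap, Pressure, Rain, SoilMoist, WetGrass}.

{Dew, Evap, Pressure, Rain, SoilMoist, WetGrass}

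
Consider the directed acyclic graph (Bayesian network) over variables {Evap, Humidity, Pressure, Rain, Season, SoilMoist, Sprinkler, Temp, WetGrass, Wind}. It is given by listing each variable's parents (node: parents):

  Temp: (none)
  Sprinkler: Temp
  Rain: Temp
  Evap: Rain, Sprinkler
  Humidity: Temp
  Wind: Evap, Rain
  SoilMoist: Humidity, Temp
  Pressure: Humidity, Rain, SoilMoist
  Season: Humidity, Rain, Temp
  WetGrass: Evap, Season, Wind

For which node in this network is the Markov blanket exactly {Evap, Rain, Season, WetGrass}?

Wind

The target node must have every member of {Evap, Rain, Season, WetGrass} as a parent, child, or co-parent, and no others.
Parents of Wind: Evap, Rain; children: WetGrass; co-parents: Evap, Season.
These exactly cover the given set, so the node is Wind.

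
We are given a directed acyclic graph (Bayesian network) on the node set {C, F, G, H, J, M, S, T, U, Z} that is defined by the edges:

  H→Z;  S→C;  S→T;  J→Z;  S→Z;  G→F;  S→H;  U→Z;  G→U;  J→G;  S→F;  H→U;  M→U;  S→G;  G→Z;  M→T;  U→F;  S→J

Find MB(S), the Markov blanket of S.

S's parents: none.
S's children: C, F, G, H, J, T, Z.
Other parents of S's children:
  C: no additional parents.
  J has no other parent.
  parents(T) \ {S} = {M}.
  H has no other parent.
  G also has parent J.
  Z also has parents G, H, J, U.
  parents(F) \ {S} = {G, U}.
So the Markov blanket of S is {C, F, G, H, J, M, T, U, Z}.

{C, F, G, H, J, M, T, U, Z}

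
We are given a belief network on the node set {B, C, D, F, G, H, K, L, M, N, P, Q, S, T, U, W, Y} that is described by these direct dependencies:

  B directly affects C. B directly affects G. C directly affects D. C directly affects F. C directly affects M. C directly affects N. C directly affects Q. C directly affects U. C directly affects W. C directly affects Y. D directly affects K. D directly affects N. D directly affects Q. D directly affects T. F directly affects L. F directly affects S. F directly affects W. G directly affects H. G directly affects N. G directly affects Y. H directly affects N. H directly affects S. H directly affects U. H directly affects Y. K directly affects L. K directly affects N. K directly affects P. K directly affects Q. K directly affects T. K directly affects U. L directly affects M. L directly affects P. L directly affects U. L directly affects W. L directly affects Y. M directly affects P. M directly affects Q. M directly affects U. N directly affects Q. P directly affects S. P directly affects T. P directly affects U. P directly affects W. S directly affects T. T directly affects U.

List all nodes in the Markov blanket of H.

Parents of H: G.
Children of H: N, S, U, Y.
For each child, the remaining parents (spouses of H):
  N: C, D, G, K
  S: F, P
  U: C, K, L, M, P, T
  Y: C, G, L
Taking the union gives {C, D, F, G, K, L, M, N, P, S, T, U, Y}.

{C, D, F, G, K, L, M, N, P, S, T, U, Y}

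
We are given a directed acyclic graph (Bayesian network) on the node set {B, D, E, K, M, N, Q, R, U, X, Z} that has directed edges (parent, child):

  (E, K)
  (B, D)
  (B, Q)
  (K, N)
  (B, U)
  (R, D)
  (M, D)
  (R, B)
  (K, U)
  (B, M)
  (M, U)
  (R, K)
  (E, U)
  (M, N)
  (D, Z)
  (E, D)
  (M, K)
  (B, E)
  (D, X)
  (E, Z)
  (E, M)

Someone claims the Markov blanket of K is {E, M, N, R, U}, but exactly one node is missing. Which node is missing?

B

By definition, MB(K) is built from K's parents, K's children, and the co-parents of K.
K's parents: E, M, R.
Ch(K) = {N, U}.
Parents of each child, excluding K:
  N's other parent is M.
  U also has parents B, E, M.
MB(K) = {B, E, M, N, R, U}.
Comparing with the claimed set, B is missing.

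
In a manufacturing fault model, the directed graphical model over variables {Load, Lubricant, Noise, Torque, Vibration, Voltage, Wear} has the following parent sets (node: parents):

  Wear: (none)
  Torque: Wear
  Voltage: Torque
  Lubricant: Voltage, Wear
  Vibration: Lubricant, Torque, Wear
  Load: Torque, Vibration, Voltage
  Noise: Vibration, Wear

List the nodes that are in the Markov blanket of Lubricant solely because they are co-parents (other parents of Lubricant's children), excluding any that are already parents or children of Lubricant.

Children of Lubricant: Vibration.
  Vibration: Torque, Wear
Excluding nodes already adjacent to Lubricant (Vibration, Voltage, Wear), the co-parent-only contribution is {Torque}.

{Torque}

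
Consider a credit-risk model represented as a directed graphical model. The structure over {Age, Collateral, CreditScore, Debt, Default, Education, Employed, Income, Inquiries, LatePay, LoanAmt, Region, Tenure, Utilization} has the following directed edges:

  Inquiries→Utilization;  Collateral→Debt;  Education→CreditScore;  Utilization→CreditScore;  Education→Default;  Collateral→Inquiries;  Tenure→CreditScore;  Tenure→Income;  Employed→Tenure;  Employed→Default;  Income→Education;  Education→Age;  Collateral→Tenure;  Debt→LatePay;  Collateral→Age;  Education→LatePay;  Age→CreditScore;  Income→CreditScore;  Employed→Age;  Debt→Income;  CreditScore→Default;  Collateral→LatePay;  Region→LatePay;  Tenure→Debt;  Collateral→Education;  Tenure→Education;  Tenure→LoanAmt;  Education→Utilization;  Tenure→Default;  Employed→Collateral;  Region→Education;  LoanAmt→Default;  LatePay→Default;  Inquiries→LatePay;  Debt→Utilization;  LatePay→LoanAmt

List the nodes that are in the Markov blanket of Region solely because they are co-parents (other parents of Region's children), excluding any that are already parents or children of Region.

{Collateral, Debt, Income, Inquiries, Tenure}

Children of Region: Education, LatePay.
  Education's other parents are Collateral, Income, Tenure.
  parents(LatePay) \ {Region} = {Collateral, Debt, Education, Inquiries}.
Excluding nodes already adjacent to Region (Education, LatePay), the co-parent-only contribution is {Collateral, Debt, Income, Inquiries, Tenure}.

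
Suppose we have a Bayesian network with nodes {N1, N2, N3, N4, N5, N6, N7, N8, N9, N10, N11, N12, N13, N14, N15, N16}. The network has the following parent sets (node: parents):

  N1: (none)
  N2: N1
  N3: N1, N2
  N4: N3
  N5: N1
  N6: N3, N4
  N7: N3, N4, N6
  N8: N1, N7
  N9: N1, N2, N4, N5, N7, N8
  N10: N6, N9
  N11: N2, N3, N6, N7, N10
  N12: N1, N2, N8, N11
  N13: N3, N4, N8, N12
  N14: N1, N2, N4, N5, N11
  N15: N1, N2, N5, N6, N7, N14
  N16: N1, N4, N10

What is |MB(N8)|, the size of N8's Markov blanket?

10

The Markov blanket of a node is its parents, its children, and the other parents of its children.
Children of N8: N9, N12, N13.
N8's parents: N1, N7.
For each child, the remaining parents (spouses of N8):
  N9's other parents are N1, N2, N4, N5, N7.
  N12 also has parents N1, N2, N11.
  N13's other parents are N3, N4, N12.
MB(N8) = {N1, N2, N3, N4, N5, N7, N9, N11, N12, N13}, which has 10 nodes.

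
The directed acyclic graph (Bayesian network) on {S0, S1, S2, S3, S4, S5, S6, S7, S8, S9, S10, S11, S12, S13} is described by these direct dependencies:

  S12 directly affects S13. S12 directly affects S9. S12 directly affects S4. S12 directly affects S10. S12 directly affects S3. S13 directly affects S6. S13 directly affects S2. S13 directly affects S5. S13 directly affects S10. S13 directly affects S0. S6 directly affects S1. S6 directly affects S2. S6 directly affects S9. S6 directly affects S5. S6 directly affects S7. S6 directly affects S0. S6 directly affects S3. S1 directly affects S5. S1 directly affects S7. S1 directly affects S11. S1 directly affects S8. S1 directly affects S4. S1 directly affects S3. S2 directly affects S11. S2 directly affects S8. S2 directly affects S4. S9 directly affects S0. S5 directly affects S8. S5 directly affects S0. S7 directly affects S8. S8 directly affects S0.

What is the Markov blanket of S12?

Recall MB(v) = parents ∪ children ∪ spouses, where spouses are the other parents of v's children.
Parents of S12: none.
Children of S12: S3, S4, S9, S10, S13.
Parents of each child, excluding S12:
  S13: —
  S9: S6
  S4: S1, S2
  S10: S13
  S3: S1, S6
MB(S12) = {S1, S2, S3, S4, S6, S9, S10, S13}.

{S1, S2, S3, S4, S6, S9, S10, S13}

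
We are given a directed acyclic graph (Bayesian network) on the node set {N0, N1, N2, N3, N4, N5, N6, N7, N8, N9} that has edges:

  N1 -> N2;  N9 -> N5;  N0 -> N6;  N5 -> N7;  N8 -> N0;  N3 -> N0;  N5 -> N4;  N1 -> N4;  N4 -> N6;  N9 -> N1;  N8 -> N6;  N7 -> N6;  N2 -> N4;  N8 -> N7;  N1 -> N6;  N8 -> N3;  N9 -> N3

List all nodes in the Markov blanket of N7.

The Markov blanket of a node is its parents, its children, and the other parents of its children.
N7's parents: N5, N8.
Ch(N7) = {N6}.
Other parents of N7's children:
  N6: N0, N1, N4, N8
MB(N7) = {N0, N1, N4, N5, N6, N8}.

{N0, N1, N4, N5, N6, N8}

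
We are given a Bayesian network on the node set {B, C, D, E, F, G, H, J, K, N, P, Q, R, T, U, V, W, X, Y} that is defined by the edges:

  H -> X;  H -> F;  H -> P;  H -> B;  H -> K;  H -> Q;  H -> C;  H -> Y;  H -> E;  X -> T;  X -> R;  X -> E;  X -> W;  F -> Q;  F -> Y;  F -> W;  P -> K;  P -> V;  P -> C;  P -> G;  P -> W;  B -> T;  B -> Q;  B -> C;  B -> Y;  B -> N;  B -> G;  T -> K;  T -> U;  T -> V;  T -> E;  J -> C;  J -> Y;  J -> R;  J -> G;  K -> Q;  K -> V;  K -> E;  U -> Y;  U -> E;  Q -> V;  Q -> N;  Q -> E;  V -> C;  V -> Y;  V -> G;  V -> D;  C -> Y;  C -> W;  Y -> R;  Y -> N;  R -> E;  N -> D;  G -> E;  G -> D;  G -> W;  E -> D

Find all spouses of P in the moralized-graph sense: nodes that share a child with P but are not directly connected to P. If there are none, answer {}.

{B, F, J, Q, T, X}

Children of P: C, G, K, V, W.
  K also has parents H, T.
  parents(V) \ {P} = {K, Q, T}.
  C also has parents B, H, J, V.
  G also has parents B, J, V.
  W's other parents are C, F, G, X.
Excluding nodes already adjacent to P (C, G, H, K, V, W), the co-parent-only contribution is {B, F, J, Q, T, X}.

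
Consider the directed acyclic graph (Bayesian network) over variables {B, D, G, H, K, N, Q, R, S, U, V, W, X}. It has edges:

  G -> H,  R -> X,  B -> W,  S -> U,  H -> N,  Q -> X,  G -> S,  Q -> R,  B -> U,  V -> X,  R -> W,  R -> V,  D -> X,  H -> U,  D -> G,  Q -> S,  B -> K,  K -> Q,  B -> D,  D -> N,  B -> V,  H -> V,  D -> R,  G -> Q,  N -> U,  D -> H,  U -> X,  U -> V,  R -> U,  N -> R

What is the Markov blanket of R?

By definition, MB(R) is built from R's parents, R's children, and the co-parents of R.
R has children U, V, W, X.
Pa(R) = {D, N, Q}.
Parents of each child, excluding R:
  U: B, H, N, S
  V: B, H, U
  W: B
  X: D, Q, U, V
Union: {D, N, Q} ∪ {U, V, W, X} ∪ {B, D, H, N, Q, S, U, V} = {B, D, H, N, Q, S, U, V, W, X}.

{B, D, H, N, Q, S, U, V, W, X}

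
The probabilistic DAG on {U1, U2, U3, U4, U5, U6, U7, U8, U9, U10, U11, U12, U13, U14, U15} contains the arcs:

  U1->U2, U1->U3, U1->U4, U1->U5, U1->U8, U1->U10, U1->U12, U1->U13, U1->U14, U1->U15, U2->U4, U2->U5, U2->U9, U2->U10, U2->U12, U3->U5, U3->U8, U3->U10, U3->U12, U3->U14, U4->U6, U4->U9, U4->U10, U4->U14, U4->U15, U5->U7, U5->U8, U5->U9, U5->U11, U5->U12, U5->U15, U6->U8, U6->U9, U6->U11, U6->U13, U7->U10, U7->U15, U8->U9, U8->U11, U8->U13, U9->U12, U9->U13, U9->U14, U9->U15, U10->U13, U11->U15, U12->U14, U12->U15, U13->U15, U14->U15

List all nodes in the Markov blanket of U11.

{U1, U4, U5, U6, U7, U8, U9, U12, U13, U14, U15}

The Markov blanket of a node is its parents, its children, and the other parents of its children.
Parents of U11: U5, U6, U8.
U11's children: U15.
Parents of each child, excluding U11:
  U15's other parents are U1, U4, U5, U7, U9, U12, U13, U14.
So the Markov blanket of U11 is {U1, U4, U5, U6, U7, U8, U9, U12, U13, U14, U15}.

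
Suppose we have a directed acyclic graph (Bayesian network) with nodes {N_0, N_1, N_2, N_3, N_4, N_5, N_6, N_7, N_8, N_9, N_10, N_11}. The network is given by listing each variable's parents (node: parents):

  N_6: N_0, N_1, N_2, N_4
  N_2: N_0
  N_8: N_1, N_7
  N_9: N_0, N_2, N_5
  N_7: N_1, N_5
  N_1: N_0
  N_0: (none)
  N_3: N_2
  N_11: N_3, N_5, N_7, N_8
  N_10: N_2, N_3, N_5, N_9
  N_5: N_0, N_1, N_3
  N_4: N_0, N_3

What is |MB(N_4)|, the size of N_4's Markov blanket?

Recall MB(v) = parents ∪ children ∪ spouses, where spouses are the other parents of v's children.
N_4 has parents N_0, N_3.
N_4's children: N_6.
Other parents of N_4's children:
  parents(N_6) \ {N_4} = {N_0, N_1, N_2}.
MB(N_4) = {N_0, N_1, N_2, N_3, N_6}, which has 5 nodes.

5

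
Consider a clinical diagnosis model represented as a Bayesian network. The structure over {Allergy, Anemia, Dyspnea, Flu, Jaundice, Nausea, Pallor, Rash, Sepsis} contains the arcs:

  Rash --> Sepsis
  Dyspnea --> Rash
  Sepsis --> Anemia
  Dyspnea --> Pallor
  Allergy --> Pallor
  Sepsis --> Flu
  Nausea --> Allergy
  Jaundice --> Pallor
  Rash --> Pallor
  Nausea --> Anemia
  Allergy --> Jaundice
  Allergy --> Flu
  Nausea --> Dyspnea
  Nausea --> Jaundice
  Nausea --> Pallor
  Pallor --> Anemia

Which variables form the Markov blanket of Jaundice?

Recall MB(v) = parents ∪ children ∪ spouses, where spouses are the other parents of v's children.
Jaundice's children: Pallor.
Parents of Jaundice: Allergy, Nausea.
Co-parents of Jaundice (other parents of its children):
  Pallor: Allergy, Dyspnea, Nausea, Rash
Taking the union gives {Allergy, Dyspnea, Nausea, Pallor, Rash}.

{Allergy, Dyspnea, Nausea, Pallor, Rash}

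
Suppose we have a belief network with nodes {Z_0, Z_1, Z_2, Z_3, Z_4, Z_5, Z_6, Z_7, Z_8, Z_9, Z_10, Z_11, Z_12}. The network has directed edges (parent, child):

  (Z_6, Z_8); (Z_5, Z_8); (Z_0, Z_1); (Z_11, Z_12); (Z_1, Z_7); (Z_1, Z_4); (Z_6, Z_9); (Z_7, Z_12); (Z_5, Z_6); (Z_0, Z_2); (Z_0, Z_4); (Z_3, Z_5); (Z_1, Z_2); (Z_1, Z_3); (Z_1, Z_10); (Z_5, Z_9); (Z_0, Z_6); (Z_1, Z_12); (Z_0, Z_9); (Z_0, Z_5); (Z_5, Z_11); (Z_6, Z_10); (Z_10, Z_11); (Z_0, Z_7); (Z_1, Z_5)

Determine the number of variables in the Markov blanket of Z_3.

A node's Markov blanket = Pa ∪ Ch ∪ (parents of Ch other than the node itself).
Z_3's children: Z_5.
Parents of Z_3: Z_1.
For each child, the remaining parents (spouses of Z_3):
  Z_5: Z_0, Z_1
MB(Z_3) = {Z_0, Z_1, Z_5}, which has 3 nodes.

3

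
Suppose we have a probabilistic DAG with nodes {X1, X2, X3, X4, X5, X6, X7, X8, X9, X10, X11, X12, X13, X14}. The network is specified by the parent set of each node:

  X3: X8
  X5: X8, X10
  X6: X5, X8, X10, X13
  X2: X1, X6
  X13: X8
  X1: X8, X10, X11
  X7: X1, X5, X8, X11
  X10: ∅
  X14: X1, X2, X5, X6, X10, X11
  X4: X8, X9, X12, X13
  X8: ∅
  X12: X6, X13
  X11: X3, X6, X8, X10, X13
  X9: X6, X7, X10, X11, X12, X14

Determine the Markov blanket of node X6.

{X1, X2, X3, X5, X7, X8, X9, X10, X11, X12, X13, X14}

Parents of X6: X5, X8, X10, X13.
X6's children: X2, X9, X11, X12, X14.
Co-parents of X6 (other parents of its children):
  X12's other parent is X13.
  X11's other parents are X3, X8, X10, X13.
  parents(X2) \ {X6} = {X1}.
  parents(X14) \ {X6} = {X1, X2, X5, X10, X11}.
  parents(X9) \ {X6} = {X7, X10, X11, X12, X14}.
So the Markov blanket of X6 is {X1, X2, X3, X5, X7, X8, X9, X10, X11, X12, X13, X14}.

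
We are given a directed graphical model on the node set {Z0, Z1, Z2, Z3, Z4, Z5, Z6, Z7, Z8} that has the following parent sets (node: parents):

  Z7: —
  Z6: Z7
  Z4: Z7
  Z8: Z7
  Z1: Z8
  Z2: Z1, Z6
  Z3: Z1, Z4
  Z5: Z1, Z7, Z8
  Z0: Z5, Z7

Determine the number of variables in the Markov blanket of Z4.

3

A node's Markov blanket = Pa ∪ Ch ∪ (parents of Ch other than the node itself).
Ch(Z4) = {Z3}.
Pa(Z4) = {Z7}.
Co-parents of Z4 (other parents of its children):
  parents(Z3) \ {Z4} = {Z1}.
MB(Z4) = {Z1, Z3, Z7}, which has 3 nodes.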